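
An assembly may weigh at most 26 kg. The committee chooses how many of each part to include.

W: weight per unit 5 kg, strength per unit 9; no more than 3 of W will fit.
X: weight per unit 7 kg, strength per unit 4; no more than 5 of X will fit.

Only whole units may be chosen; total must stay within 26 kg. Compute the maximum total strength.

31

This is a bounded integer knapsack.
3×W: weight 15 ≤ 26, strength 3·9 = 27.
3×W and 1×X: weight 22 ≤ 26, strength 3·9 + 1·4 = 31.
Best is 31.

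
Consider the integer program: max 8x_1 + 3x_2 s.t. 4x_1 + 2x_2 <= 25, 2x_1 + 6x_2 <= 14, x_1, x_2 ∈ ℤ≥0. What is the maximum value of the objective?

The continuous relaxation peaks at (6.25, 0) with value 50.00; rounding to a feasible lattice point costs some objective.
(x_1,x_2)=(6,0): 4·6+2·0=24≤25, 2·6+6·0=12≤14, objective 48.
(x_1,x_2)=(5,0): 4·5+2·0=20≤25, 2·5+6·0=10≤14, objective 40.
Maximum is 48 at (x_1,x_2)=(6,0).

48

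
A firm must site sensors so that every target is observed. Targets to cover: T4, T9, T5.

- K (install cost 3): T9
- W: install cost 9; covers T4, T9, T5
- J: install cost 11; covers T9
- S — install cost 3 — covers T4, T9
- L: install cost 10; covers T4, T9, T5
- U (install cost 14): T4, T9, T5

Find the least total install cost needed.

W alone covers T4, T9, T5 — every target.
Total install cost: 9.

9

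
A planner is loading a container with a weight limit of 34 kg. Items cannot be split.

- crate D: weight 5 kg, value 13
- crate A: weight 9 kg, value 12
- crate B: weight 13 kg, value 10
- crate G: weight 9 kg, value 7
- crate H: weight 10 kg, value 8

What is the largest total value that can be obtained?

40

Take crate D, crate A, crate G, and crate H: weight 5 + 9 + 9 + 10 = 33 ≤ 34, value 13 + 12 + 7 + 8 = 40.
No other feasible combination does better.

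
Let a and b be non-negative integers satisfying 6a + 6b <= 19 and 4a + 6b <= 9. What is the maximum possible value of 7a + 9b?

(a,b)=(2,0): 6·2+6·0=12≤19, 4·2+6·0=8≤9, objective 14.
(a,b)=(1,0): 6·1+6·0=6≤19, 4·1+6·0=4≤9, objective 7.
The best lattice point is (2,0), giving 14.

14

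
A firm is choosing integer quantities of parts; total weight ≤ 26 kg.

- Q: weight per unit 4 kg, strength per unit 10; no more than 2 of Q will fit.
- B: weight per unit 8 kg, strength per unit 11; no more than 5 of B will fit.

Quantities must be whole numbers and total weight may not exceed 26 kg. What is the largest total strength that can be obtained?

2×Q and 2×B: weight 24 ≤ 26, strength 2·10 + 2·11 = 42.
3×B: weight 24 ≤ 26, strength 3·11 = 33.
Best is 42.

42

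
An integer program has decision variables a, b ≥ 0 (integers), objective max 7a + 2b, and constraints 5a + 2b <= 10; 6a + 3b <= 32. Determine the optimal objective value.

14

(a,b)=(2,0): 5·2+2·0=10≤10, 6·2+3·0=12≤32, objective 14.
(a,b)=(1,1): 5·1+2·1=7≤10, 6·1+3·1=9≤32, objective 9.
No feasible integer point exceeds 14.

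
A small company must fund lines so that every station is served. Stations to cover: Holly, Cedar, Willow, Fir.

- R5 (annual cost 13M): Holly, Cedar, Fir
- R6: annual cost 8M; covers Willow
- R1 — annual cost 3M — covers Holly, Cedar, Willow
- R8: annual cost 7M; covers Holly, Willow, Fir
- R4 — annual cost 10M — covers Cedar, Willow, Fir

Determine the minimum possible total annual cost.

Choose R1 and R8: together they cover Holly, Cedar, Willow, Fir — every station.
Total annual cost: 3 + 7 = 10.
No cover costs less than 10.

10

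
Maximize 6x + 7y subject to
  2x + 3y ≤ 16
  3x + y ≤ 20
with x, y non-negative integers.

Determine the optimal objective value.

44

The continuous relaxation peaks at (6.29, 1.14) with value 45.71; rounding to a feasible lattice point costs some objective.
(x,y)=(5,2) is feasible, giving 44.
(x,y)=(6,1) is feasible, giving 43.
No feasible integer point exceeds 44.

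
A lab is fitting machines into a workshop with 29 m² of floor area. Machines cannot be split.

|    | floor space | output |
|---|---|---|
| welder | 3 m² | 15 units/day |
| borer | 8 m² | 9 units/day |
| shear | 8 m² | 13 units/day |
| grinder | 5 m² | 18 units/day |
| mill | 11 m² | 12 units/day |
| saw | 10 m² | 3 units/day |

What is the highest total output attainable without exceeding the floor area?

58

This is an integer program with binary decision variables.
Take welder, shear, grinder, and mill: floor space 3 + 8 + 5 + 11 = 27 ≤ 29, output 15 + 13 + 18 + 12 = 58.
No other feasible combination does better.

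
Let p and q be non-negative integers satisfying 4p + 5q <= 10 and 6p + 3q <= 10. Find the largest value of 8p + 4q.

12

(p,q)=(1,1): 4·1+5·1=9≤10, 6·1+3·1=9≤10, objective 12.
(p,q)=(0,2): 4·0+5·2=10≤10, 6·0+3·2=6≤10, objective 8.
(p,q)=(1,0): 4·1+5·0=4≤10, 6·1+3·0=6≤10, objective 8.
Maximum is 12 at (p,q)=(1,1).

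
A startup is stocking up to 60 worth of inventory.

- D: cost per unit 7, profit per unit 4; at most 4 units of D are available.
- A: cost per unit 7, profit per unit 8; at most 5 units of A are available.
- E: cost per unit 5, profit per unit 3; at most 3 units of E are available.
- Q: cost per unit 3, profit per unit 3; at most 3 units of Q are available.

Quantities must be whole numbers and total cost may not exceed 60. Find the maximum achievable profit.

58

Take 5×A, 3×E, and 3×Q: cost 59 ≤ 60, profit 5·8 + 3·3 + 3·3 = 58.
A has the best ratio (8/7) and is taken to its limit of 5; remaining capacity is filled optimally with the others.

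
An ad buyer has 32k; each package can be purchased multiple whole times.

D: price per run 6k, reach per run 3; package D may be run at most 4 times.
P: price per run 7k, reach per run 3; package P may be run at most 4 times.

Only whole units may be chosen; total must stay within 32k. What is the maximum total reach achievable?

15

3×D and 2×P: price 32 ≤ 32, reach 3·3 + 2·3 = 15.
4×D and 1×P: price 31 ≤ 32, reach 4·3 + 1·3 = 15.
Best is 15.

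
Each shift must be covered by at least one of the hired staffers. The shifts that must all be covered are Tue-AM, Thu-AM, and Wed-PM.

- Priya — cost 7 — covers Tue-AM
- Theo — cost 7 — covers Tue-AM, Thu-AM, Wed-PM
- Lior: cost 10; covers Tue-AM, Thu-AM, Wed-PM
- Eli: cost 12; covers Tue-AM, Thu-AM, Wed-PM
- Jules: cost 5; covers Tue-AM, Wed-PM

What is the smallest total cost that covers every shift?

7

Theo alone covers Tue-AM, Thu-AM, Wed-PM — every shift.
Total cost: 7.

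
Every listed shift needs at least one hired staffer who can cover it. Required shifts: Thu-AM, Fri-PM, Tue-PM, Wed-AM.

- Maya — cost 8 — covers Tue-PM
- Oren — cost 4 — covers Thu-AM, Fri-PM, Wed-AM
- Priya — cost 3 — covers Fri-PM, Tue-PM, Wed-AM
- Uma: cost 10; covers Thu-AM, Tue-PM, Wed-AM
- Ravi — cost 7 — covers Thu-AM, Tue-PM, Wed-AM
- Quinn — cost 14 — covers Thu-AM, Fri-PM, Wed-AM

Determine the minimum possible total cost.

This is a weighted set-cover instance.
Choose Oren and Priya: together they cover Thu-AM, Fri-PM, Tue-PM, Wed-AM — every shift.
Total cost: 4 + 3 = 7.
No cover costs less than 7.

7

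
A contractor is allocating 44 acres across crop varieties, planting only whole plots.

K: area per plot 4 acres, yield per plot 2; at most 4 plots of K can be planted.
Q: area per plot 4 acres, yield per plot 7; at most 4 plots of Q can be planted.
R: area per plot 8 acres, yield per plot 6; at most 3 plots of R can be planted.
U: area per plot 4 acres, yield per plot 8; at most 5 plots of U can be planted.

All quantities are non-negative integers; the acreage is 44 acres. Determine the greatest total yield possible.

U has the best ratio (8/4); taking only U gives at most 5×8 = 40 (stopped by the supply cap of 5).
Mixing does better — 4×Q, 1×R, and 5×U: area 44 ≤ 44, yield 4·7 + 1·6 + 5·8 = 74.

74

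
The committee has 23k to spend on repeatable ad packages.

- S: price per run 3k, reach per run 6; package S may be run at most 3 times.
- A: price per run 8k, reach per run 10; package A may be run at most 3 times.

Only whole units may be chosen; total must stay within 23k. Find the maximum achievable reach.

S has the best ratio (6/3); taking only S gives at most 3×6 = 18 (stopped by the supply cap of 3).
Mixing does better — 2×S and 2×A: price 22 ≤ 23, reach 2·6 + 2·10 = 32.

32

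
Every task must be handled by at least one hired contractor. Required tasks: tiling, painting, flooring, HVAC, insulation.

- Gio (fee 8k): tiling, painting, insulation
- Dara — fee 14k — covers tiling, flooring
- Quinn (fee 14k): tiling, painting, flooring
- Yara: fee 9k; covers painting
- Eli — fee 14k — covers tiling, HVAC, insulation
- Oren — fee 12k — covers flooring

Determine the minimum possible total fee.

28

Choose Quinn and Eli: together they cover tiling, painting, flooring, HVAC, insulation — every task.
Total fee: 14 + 14 = 28.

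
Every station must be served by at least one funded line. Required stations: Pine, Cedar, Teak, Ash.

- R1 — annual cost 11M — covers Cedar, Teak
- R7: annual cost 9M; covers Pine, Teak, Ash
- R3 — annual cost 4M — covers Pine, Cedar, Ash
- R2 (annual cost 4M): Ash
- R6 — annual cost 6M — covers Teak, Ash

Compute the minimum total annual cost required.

This is a weighted set-cover instance.
Choose R3 and R6: together they cover Pine, Cedar, Teak, Ash — every station.
Total annual cost: 4 + 6 = 10.
No cover costs less than 10.

10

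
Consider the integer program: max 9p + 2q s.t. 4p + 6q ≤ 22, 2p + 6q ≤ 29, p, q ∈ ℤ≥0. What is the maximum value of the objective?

The continuous relaxation peaks at (5.5, 0) with value 49.50; rounding to a feasible lattice point costs some objective.
(p,q)=(5,0): 4·5+6·0=20≤22, 2·5+6·0=10≤29, objective 45.
(p,q)=(4,1): 4·4+6·1=22≤22, 2·4+6·1=14≤29, objective 38.
(p,q)=(4,0): 4·4+6·0=16≤22, 2·4+6·0=8≤29, objective 36.
No feasible integer point exceeds 45.

45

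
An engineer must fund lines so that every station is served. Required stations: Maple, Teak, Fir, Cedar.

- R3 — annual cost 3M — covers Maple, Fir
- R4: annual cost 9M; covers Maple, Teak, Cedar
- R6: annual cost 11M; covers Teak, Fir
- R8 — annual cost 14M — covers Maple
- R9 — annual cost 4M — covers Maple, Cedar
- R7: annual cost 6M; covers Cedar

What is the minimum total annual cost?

Choose R3 and R4: together they cover Maple, Teak, Fir, Cedar — every station.
Total annual cost: 3 + 9 = 12.

12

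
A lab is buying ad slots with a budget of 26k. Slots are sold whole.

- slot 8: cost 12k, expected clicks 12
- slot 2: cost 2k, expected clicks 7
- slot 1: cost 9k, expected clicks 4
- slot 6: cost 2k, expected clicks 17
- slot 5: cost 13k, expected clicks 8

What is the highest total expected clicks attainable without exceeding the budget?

40

Allowing fractional choices, the relaxed optimum would be about 42.2, but ad slots are indivisible.
slot 8 + slot 2 + slot 6: cost 12 + 2 + 2 = 16 ≤ 26, expected clicks 12 + 7 + 17 = 36.
slot 2 + slot 1 + slot 6 + slot 5: cost 2 + 9 + 2 + 13 = 26 ≤ 26, expected clicks 7 + 4 + 17 + 8 = 36.
slot 8 + slot 2 + slot 1 + slot 6: cost 12 + 2 + 9 + 2 = 25 ≤ 26, expected clicks 12 + 7 + 4 + 17 = 40.
Best is slot 8, slot 2, slot 1, and slot 6 with total expected clicks 40.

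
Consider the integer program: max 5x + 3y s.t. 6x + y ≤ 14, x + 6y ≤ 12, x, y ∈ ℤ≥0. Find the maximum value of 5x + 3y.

(x,y)=(2,1): 6·2+1·1=13≤14, 1·2+6·1=8≤12, objective 13.
(x,y)=(2,0): 6·2+1·0=12≤14, 1·2+6·0=2≤12, objective 10.
(x,y)=(1,1): 6·1+1·1=7≤14, 1·1+6·1=7≤12, objective 8.
(x,y)=(1,0): 6·1+1·0=6≤14, 1·1+6·0=1≤12, objective 5.
Maximum is 13 at (x,y)=(2,1).

13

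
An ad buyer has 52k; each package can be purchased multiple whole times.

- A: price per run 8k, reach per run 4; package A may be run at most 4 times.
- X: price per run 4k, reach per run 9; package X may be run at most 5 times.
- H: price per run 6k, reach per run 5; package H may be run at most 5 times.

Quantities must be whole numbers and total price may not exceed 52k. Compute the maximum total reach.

1×A, 5×X, and 4×H: price 52 ≤ 52, reach 1·4 + 5·9 + 4·5 = 69.
5×X and 5×H: price 50 ≤ 52, reach 5·9 + 5·5 = 70.
Best is 70.

70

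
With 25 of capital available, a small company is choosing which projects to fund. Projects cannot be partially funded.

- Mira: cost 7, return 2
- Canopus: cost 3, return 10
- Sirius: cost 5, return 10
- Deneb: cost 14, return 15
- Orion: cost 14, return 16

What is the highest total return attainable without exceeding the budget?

Take Canopus, Sirius, and Orion: cost 3 + 5 + 14 = 22 ≤ 25, return 10 + 10 + 16 = 36.
No other feasible combination does better.

36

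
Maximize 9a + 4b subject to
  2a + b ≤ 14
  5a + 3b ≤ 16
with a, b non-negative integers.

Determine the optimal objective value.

27

(a,b)=(3,0): 2·3+1·0=6≤14, 5·3+3·0=15≤16, objective 27.
(a,b)=(2,1): 2·2+1·1=5≤14, 5·2+3·1=13≤16, objective 22.
(a,b)=(2,0): 2·2+1·0=4≤14, 5·2+3·0=10≤16, objective 18.
Maximum is 27 at (a,b)=(3,0).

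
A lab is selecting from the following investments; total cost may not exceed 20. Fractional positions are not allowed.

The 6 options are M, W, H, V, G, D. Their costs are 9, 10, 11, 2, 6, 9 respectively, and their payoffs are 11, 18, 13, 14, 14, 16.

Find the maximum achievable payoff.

Treat it as a binary knapsack problem.
H + V + G: cost 11 + 2 + 6 = 19 ≤ 20, payoff 13 + 14 + 14 = 41.
W + V + G: cost 10 + 2 + 6 = 18 ≤ 20, payoff 18 + 14 + 14 = 46.
V + G + D: cost 2 + 6 + 9 = 17 ≤ 20, payoff 14 + 14 + 16 = 44.
Best is W, V, and G with total payoff 46.

46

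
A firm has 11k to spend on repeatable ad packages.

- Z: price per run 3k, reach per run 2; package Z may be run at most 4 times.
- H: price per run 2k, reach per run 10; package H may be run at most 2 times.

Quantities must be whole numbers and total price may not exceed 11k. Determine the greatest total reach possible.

Take 2×Z and 2×H: price 10 ≤ 11, reach 2·2 + 2·10 = 24.
H has the best ratio (10/2) and is taken to its limit of 2; remaining capacity is filled optimally with the others.

24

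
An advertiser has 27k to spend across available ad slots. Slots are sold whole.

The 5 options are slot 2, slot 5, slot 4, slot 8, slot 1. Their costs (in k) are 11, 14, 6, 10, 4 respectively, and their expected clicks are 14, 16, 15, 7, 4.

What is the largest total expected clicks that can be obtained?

slot 2 + slot 4 + slot 1: cost 11 + 6 + 4 = 21 ≤ 27, expected clicks 14 + 15 + 4 = 33.
slot 2 + slot 4 + slot 8: cost 11 + 6 + 10 = 27 ≤ 27, expected clicks 14 + 15 + 7 = 36.
slot 5 + slot 4 + slot 1: cost 14 + 6 + 4 = 24 ≤ 27, expected clicks 16 + 15 + 4 = 35.
Best is slot 2, slot 4, and slot 8 with total expected clicks 36.

36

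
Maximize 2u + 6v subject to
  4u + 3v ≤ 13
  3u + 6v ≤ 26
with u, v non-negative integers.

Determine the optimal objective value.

24

(u,v)=(0,4): 4·0+3·4=12≤13, 3·0+6·4=24≤26, objective 24.
(u,v)=(1,3): 4·1+3·3=13≤13, 3·1+6·3=21≤26, objective 20.
(u,v)=(0,3): 4·0+3·3=9≤13, 3·0+6·3=18≤26, objective 18.
The best lattice point is (0,4), giving 24.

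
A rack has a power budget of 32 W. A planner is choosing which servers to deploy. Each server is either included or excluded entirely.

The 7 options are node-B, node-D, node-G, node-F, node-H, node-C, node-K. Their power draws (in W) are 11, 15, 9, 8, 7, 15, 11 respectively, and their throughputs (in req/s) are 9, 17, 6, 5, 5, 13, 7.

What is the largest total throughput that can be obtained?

node-D + node-G + node-H: power draw 15 + 9 + 7 = 31 ≤ 32, throughput 17 + 6 + 5 = 28.
node-D + node-G + node-F: power draw 15 + 9 + 8 = 32 ≤ 32, throughput 17 + 6 + 5 = 28.
node-D + node-C: power draw 15 + 15 = 30 ≤ 32, throughput 17 + 13 = 30.
Best is node-D and node-C with total throughput 30.

30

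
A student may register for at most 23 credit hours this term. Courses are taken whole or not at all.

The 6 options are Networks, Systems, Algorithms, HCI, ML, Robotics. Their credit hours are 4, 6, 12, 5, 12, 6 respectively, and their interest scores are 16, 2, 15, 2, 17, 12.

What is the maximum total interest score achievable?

45

Networks + HCI + ML: credit hours 4 + 5 + 12 = 21 ≤ 23, interest score 16 + 2 + 17 = 35.
Networks + ML + Robotics: credit hours 4 + 12 + 6 = 22 ≤ 23, interest score 16 + 17 + 12 = 45.
Networks + Algorithms + Robotics: credit hours 4 + 12 + 6 = 22 ≤ 23, interest score 16 + 15 + 12 = 43.
Best is Networks, ML, and Robotics with total interest score 45.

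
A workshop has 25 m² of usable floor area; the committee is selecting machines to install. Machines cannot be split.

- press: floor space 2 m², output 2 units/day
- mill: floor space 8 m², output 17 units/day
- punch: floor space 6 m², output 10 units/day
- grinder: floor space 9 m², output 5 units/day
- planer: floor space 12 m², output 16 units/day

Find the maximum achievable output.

35

Treat it as a binary knapsack problem.
mill + planer: floor space 8 + 12 = 20 ≤ 25, output 17 + 16 = 33.
press + mill + punch + grinder: floor space 2 + 8 + 6 + 9 = 25 ≤ 25, output 2 + 17 + 10 + 5 = 34.
press + mill + planer: floor space 2 + 8 + 12 = 22 ≤ 25, output 2 + 17 + 16 = 35.
Best is press, mill, and planer with total output 35.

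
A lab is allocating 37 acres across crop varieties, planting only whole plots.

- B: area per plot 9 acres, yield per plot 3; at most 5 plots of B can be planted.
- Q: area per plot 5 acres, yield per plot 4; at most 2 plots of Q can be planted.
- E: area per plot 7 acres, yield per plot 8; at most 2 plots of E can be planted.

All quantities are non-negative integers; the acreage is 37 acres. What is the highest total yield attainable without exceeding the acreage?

27

E has the best ratio (8/7); taking only E gives at most 2×8 = 16 (stopped by the supply cap of 2).
Mixing does better — 1×B, 2×Q, and 2×E: area 33 ≤ 37, yield 1·3 + 2·4 + 2·8 = 27.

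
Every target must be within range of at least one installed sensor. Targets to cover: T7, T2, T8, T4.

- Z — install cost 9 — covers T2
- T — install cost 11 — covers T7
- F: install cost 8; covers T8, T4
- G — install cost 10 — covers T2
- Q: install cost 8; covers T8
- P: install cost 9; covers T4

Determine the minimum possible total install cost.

Choose Z, T, and F: together they cover T7, T2, T8, T4 — every target.
Total install cost: 9 + 11 + 8 = 28.
No cover costs less than 28.

28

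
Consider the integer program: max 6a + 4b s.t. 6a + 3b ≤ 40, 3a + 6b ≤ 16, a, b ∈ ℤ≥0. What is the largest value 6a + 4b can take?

The continuous relaxation peaks at (5.33, 0) with value 32.00; rounding to a feasible lattice point costs some objective.
(a,b)=(5,0): 6·5+3·0=30≤40, 3·5+6·0=15≤16, objective 30.
(a,b)=(4,0): 6·4+3·0=24≤40, 3·4+6·0=12≤16, objective 24.
No feasible integer point exceeds 30.

30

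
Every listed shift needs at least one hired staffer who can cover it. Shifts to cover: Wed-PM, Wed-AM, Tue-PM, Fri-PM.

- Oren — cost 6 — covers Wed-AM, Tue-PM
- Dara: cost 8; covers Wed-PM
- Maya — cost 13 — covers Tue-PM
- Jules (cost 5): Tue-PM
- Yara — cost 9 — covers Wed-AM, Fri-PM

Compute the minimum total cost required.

This is a weighted set-cover instance.
The greedy cost-per-new-shift heuristic would pick Oren, Dara, and Yara for 23, but a cheaper cover exists.
Choose Dara, Jules, and Yara: together they cover Wed-PM, Wed-AM, Tue-PM, Fri-PM — every shift.
Total cost: 8 + 5 + 9 = 22.
No cover costs less than 22.

22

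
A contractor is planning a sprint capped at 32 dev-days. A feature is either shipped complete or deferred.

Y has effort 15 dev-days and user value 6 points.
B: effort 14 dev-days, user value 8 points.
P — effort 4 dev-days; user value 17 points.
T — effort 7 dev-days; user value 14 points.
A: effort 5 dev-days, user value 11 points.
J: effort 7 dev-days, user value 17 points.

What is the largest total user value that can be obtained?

59

Take P, T, A, and J: effort 4 + 7 + 5 + 7 = 23 ≤ 32, user value 17 + 14 + 11 + 17 = 59.
No other feasible combination does better.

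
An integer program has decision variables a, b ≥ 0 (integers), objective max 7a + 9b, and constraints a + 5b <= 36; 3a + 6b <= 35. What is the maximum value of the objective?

Relaxing integrality, the LP optimum is 81.67 at (a,b) = (11.7, 0), which is not an integer point.
(a,b)=(11,0): 1·11+5·0=11≤36, 3·11+6·0=33≤35, objective 77.
(a,b)=(10,0): 1·10+5·0=10≤36, 3·10+6·0=30≤35, objective 70.
Maximum is 77 at (a,b)=(11,0).

77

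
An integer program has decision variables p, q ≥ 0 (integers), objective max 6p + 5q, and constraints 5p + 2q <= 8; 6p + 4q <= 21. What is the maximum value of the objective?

20

(p,q)=(0,4) is feasible, giving 20.
(p,q)=(0,3) is feasible, giving 15.
The best lattice point is (0,4), giving 20.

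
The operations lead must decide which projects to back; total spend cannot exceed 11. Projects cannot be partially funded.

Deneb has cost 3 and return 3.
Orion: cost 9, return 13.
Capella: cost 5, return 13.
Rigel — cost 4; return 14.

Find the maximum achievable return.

Deneb + Rigel: cost 3 + 4 = 7 ≤ 11, return 3 + 14 = 17.
Capella + Rigel: cost 5 + 4 = 9 ≤ 11, return 13 + 14 = 27.
Deneb + Capella: cost 3 + 5 = 8 ≤ 11, return 3 + 13 = 16.
Best is Capella and Rigel with total return 27.

27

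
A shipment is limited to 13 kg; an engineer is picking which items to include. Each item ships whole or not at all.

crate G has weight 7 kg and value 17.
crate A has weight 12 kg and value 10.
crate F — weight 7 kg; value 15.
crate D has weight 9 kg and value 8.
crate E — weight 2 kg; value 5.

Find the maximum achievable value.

crate G: weight 7 ≤ 13, value 17.
crate F + crate E: weight 7 + 2 = 9 ≤ 13, value 15 + 5 = 20.
crate G + crate E: weight 7 + 2 = 9 ≤ 13, value 17 + 5 = 22.
Best is crate G and crate E with total value 22.

22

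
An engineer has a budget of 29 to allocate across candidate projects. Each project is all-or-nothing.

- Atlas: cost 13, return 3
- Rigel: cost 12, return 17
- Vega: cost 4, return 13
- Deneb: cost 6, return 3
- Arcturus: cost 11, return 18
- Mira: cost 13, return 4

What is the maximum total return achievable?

Treat it as a binary knapsack problem.
Rigel + Vega + Arcturus: cost 12 + 4 + 11 = 27 ≤ 29, return 17 + 13 + 18 = 48.
Rigel + Arcturus: cost 12 + 11 = 23 ≤ 29, return 17 + 18 = 35.
Rigel + Deneb + Arcturus: cost 12 + 6 + 11 = 29 ≤ 29, return 17 + 3 + 18 = 38.
Best is Rigel, Vega, and Arcturus with total return 48.

48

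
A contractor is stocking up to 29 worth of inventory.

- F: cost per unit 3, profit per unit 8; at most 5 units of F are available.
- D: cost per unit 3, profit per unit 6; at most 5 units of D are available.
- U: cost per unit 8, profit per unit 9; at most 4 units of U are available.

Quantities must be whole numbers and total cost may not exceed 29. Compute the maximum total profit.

64

4×F and 5×D: cost 27 ≤ 29, profit 4·8 + 5·6 = 62.
5×F and 4×D: cost 27 ≤ 29, profit 5·8 + 4·6 = 64.
Best is 64.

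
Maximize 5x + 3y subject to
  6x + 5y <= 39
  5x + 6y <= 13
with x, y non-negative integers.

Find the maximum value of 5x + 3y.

(x,y)=(2,0): 6·2+5·0=12≤39, 5·2+6·0=10≤13, objective 10.
(x,y)=(1,1): 6·1+5·1=11≤39, 5·1+6·1=11≤13, objective 8.
(x,y)=(1,0): 6·1+5·0=6≤39, 5·1+6·0=5≤13, objective 5.
The best lattice point is (2,0), giving 10.

10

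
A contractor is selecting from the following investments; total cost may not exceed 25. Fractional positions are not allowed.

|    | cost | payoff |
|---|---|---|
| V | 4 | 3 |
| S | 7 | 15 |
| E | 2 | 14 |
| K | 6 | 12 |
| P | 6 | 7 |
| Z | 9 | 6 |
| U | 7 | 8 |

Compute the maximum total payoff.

Allowing fractional choices, the relaxed optimum would be about 52.6, but investments are indivisible.
S + E + K + U: cost 7 + 2 + 6 + 7 = 22 ≤ 25, payoff 15 + 14 + 12 + 8 = 49.
S + E + K + P: cost 7 + 2 + 6 + 6 = 21 ≤ 25, payoff 15 + 14 + 12 + 7 = 48.
V + S + E + K + P: cost 4 + 7 + 2 + 6 + 6 = 25 ≤ 25, payoff 3 + 15 + 14 + 12 + 7 = 51.
Best is V, S, E, K, and P with total payoff 51.

51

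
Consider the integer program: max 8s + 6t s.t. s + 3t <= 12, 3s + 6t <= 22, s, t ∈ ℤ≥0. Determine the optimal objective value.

Relaxing integrality, the LP optimum is 58.67 at (s,t) = (7.33, 0), which is not an integer point.
(s,t)=(7,0) is feasible, giving 56.
(s,t)=(6,0) is feasible, giving 48.
The best lattice point is (7,0), giving 56.

56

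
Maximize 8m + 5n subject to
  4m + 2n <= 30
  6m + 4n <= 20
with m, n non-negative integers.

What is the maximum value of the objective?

26

(m,n)=(2,2) is feasible, giving 26.
(m,n)=(3,0) is feasible, giving 24.
(m,n)=(1,3) is feasible, giving 23.
The best lattice point is (2,2), giving 26.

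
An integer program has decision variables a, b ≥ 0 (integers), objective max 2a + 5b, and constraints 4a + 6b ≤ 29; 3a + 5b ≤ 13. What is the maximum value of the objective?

12

The continuous relaxation peaks at (0, 2.6) with value 13.00; rounding to a feasible lattice point costs some objective.
(a,b)=(1,2): 4·1+6·2=16≤29, 3·1+5·2=13≤13, objective 12.
(a,b)=(0,2): 4·0+6·2=12≤29, 3·0+5·2=10≤13, objective 10.
(a,b)=(2,1): 4·2+6·1=14≤29, 3·2+5·1=11≤13, objective 9.
Maximum is 12 at (a,b)=(1,2).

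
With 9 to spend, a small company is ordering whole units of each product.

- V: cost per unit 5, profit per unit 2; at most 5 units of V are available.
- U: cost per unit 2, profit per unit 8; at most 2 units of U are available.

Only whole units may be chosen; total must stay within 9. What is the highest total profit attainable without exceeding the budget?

2×U: cost 4 ≤ 9, profit 2·8 = 16.
1×V and 2×U: cost 9 ≤ 9, profit 1·2 + 2·8 = 18.
Best is 18.

18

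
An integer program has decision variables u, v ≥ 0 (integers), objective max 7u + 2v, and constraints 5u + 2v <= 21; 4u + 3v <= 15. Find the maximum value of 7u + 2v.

Relaxing integrality, the LP optimum is 26.25 at (u,v) = (3.75, 0), which is not an integer point.
(u,v)=(3,1): 5·3+2·1=17≤21, 4·3+3·1=15≤15, objective 23.
(u,v)=(3,0): 5·3+2·0=15≤21, 4·3+3·0=12≤15, objective 21.
(u,v)=(2,2): 5·2+2·2=14≤21, 4·2+3·2=14≤15, objective 18.
(u,v)=(2,1): 5·2+2·1=12≤21, 4·2+3·1=11≤15, objective 16.
No feasible integer point exceeds 23.

23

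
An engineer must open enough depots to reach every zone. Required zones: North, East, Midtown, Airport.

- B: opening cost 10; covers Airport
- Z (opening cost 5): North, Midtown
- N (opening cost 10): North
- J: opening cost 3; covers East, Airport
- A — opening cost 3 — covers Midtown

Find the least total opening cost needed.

Choose Z and J: together they cover North, East, Midtown, Airport — every zone.
Total opening cost: 5 + 3 = 8.
No cover costs less than 8.

8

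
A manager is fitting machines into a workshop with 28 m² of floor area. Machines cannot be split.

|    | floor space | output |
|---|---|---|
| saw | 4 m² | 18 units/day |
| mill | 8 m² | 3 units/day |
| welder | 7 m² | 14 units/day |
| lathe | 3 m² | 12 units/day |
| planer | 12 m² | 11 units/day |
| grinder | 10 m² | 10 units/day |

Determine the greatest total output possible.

This is an integer program with binary decision variables.
Allowing fractional choices, the relaxed optimum would be about 57.7, but machines are indivisible.
saw + mill + welder + lathe: floor space 4 + 8 + 7 + 3 = 22 ≤ 28, output 18 + 3 + 14 + 12 = 47.
saw + welder + lathe + planer: floor space 4 + 7 + 3 + 12 = 26 ≤ 28, output 18 + 14 + 12 + 11 = 55.
saw + welder + lathe + grinder: floor space 4 + 7 + 3 + 10 = 24 ≤ 28, output 18 + 14 + 12 + 10 = 54.
Best is saw, welder, lathe, and planer with total output 55.

55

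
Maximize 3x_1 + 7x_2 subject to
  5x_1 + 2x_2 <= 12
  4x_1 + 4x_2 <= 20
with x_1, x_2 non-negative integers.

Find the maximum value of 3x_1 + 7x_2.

35

(x_1,x_2)=(0,5): 5·0+2·5=10≤12, 4·0+4·5=20≤20, objective 35.
(x_1,x_2)=(0,4): 5·0+2·4=8≤12, 4·0+4·4=16≤20, objective 28.
No feasible integer point exceeds 35.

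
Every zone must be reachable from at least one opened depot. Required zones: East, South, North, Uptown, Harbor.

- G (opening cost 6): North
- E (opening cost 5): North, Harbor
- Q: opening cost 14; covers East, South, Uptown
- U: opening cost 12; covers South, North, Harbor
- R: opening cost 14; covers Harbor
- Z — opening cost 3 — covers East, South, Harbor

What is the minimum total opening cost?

This is a weighted set-cover instance.
The greedy cost-per-new-zone heuristic would pick Z, E, and Q for 22, but a cheaper cover exists.
Choose E and Q: together they cover East, South, North, Uptown, Harbor — every zone.
Total opening cost: 5 + 14 = 19.
No cover costs less than 19.

19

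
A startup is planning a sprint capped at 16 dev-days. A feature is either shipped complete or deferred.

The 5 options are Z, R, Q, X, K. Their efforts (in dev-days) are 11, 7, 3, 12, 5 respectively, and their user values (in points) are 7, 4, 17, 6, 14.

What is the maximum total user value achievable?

This is an integer program with binary decision variables.
Z + Q: effort 11 + 3 = 14 ≤ 16, user value 7 + 17 = 24.
Q + K: effort 3 + 5 = 8 ≤ 16, user value 17 + 14 = 31.
R + Q + K: effort 7 + 3 + 5 = 15 ≤ 16, user value 4 + 17 + 14 = 35.
Best is R, Q, and K with total user value 35.

35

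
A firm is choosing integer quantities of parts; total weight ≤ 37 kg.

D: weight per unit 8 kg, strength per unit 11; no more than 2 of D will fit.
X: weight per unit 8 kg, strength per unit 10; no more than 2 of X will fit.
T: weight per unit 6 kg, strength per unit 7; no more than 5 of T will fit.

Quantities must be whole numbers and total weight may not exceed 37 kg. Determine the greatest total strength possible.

Take 2×D, 1×X, and 2×T: weight 36 ≤ 37, strength 2·11 + 1·10 + 2·7 = 46.
D has the best ratio (11/8) and is taken to its limit of 2; remaining capacity is filled optimally with the others.

46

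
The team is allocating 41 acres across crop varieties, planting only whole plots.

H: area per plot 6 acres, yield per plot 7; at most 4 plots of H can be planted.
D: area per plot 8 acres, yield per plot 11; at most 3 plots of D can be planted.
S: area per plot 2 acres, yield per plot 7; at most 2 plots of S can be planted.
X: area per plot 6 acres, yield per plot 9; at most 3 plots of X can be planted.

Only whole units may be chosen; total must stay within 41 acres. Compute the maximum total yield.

65

3×D, 2×S, and 2×X: area 40 ≤ 41, yield 3·11 + 2·7 + 2·9 = 65.
2×D, 2×S, and 3×X: area 38 ≤ 41, yield 2·11 + 2·7 + 3·9 = 63.
Best is 65.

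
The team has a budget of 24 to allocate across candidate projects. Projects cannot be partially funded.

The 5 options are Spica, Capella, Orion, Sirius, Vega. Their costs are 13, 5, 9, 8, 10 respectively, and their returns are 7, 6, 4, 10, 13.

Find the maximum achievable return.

Take Capella, Sirius, and Vega: cost 5 + 8 + 10 = 23 ≤ 24, return 6 + 10 + 13 = 29.
No other feasible combination does better.

29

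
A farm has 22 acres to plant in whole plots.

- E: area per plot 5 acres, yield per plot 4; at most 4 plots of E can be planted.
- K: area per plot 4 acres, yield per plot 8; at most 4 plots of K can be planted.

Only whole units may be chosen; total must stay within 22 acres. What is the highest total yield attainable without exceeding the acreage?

36

K has the best ratio (8/4); taking only K gives at most 4×8 = 32 (stopped by the supply cap of 4).
Mixing does better — 1×E and 4×K: area 21 ≤ 22, yield 1·4 + 4·8 = 36.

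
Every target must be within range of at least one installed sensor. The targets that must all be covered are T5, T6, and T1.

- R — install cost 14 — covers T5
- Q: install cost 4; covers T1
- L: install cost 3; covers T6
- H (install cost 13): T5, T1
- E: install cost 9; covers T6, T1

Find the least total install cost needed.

16

This is a weighted set-cover instance.
Choose L and H: together they cover T5, T6, T1 — every target.
Total install cost: 3 + 13 = 16.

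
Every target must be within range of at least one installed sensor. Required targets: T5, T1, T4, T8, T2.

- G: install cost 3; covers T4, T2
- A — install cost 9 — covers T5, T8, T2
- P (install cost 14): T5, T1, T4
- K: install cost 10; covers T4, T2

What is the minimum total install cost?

23

The greedy cost-per-new-target heuristic would pick G, A, and P for 26, but a cheaper cover exists.
Choose A and P: together they cover T5, T1, T4, T8, T2 — every target.
Total install cost: 9 + 14 = 23.
No cover costs less than 23.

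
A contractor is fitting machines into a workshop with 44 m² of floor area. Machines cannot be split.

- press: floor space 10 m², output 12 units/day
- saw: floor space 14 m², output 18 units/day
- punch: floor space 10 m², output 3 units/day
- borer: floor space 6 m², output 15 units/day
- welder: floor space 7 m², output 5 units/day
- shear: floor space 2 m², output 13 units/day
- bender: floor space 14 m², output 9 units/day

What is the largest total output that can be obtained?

Allowing fractional choices, the relaxed optimum would be about 66.2, but machines are indivisible.
press + saw + punch + borer + shear: floor space 10 + 14 + 10 + 6 + 2 = 42 ≤ 44, output 12 + 18 + 3 + 15 + 13 = 61.
press + saw + borer + welder + shear: floor space 10 + 14 + 6 + 7 + 2 = 39 ≤ 44, output 12 + 18 + 15 + 5 + 13 = 63.
Best is press, saw, borer, welder, and shear with total output 63.

63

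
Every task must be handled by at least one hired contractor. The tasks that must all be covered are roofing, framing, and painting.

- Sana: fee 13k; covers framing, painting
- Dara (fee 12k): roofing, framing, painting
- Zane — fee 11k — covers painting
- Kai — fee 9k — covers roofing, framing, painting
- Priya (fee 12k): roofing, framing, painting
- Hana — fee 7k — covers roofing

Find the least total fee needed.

9

Kai alone covers roofing, framing, painting — every task.
Total fee: 9.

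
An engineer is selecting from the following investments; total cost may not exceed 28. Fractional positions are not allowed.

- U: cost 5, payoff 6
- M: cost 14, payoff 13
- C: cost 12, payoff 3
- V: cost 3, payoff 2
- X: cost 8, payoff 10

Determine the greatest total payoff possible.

Allowing fractional choices, the relaxed optimum would be about 29.7, but investments are indivisible.
U + M + X: cost 5 + 14 + 8 = 27 ≤ 28, payoff 6 + 13 + 10 = 29.
M + V + X: cost 14 + 3 + 8 = 25 ≤ 28, payoff 13 + 2 + 10 = 25.
M + X: cost 14 + 8 = 22 ≤ 28, payoff 13 + 10 = 23.
Best is U, M, and X with total payoff 29.

29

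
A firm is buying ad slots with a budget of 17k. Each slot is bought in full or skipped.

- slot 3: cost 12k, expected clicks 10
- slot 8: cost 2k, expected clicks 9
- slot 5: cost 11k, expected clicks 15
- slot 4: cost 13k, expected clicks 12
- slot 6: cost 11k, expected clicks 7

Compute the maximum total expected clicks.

24

Treat it as a binary knapsack problem.
Allowing fractional choices, the relaxed optimum would be about 27.7, but ad slots are indivisible.
slot 8 + slot 5: cost 2 + 11 = 13 ≤ 17, expected clicks 9 + 15 = 24.
slot 8 + slot 4: cost 2 + 13 = 15 ≤ 17, expected clicks 9 + 12 = 21.
Best is slot 8 and slot 5 with total expected clicks 24.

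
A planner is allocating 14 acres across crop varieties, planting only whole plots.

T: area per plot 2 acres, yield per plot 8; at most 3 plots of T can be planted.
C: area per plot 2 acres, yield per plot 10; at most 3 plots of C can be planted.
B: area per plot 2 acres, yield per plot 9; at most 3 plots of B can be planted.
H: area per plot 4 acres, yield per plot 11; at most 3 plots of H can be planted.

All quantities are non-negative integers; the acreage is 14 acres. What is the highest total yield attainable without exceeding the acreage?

C has the best ratio (10/2); taking only C gives at most 3×10 = 30 (stopped by the supply cap of 3).
Mixing does better — 1×T, 3×C, and 3×B: area 14 ≤ 14, yield 1·8 + 3·10 + 3·9 = 65.

65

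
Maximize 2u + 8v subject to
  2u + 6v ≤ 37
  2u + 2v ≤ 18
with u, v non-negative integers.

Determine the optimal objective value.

48

Relaxing integrality, the LP optimum is 49.33 at (u,v) = (0, 6.17), which is not an integer point.
(u,v)=(0,6): 2·0+6·6=36≤37, 2·0+2·6=12≤18, objective 48.
(u,v)=(1,5): 2·1+6·5=32≤37, 2·1+2·5=12≤18, objective 42.
(u,v)=(0,5): 2·0+6·5=30≤37, 2·0+2·5=10≤18, objective 40.
The best lattice point is (0,6), giving 48.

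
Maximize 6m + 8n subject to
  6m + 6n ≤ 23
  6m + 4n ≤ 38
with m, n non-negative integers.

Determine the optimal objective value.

24

The continuous relaxation peaks at (0, 3.83) with value 30.67; rounding to a feasible lattice point costs some objective.
(m,n)=(0,3) is feasible, giving 24.
(m,n)=(1,2) is feasible, giving 22.
(m,n)=(0,2) is feasible, giving 16.
Maximum is 24 at (m,n)=(0,3).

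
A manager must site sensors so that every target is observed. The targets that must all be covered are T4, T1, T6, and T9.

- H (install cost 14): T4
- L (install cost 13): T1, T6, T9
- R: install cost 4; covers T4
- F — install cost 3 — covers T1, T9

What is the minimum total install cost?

17

The greedy cost-per-new-target heuristic would pick F, R, and L for 20, but a cheaper cover exists.
Choose L and R: together they cover T4, T1, T6, T9 — every target.
Total install cost: 13 + 4 = 17.
No cover costs less than 17.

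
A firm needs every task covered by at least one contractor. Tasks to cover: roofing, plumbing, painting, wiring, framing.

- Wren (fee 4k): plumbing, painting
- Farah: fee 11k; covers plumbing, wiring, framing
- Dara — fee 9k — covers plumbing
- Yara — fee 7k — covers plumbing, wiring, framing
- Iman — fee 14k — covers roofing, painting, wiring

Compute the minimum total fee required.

21

Choose Yara and Iman: together they cover roofing, plumbing, painting, wiring, framing — every task.
Total fee: 7 + 14 = 21.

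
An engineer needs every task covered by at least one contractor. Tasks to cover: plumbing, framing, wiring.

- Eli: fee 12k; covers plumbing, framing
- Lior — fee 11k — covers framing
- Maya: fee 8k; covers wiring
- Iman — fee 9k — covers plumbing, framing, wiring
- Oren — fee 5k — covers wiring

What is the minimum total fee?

This is an integer covering problem.
Iman alone covers plumbing, framing, wiring — every task.
Total fee: 9.
No cover costs less than 9.

9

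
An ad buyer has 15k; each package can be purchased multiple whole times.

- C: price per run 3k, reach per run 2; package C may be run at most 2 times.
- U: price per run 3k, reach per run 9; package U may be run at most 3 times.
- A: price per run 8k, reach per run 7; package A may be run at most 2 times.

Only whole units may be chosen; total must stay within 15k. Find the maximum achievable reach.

U has the best ratio (9/3); taking only U gives at most 3×9 = 27 (stopped by the supply cap of 3).
Mixing does better — 2×C and 3×U: price 15 ≤ 15, reach 2·2 + 3·9 = 31.

31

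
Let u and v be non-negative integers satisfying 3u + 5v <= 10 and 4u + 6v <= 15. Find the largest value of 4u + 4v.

Relaxing integrality, the LP optimum is 13.33 at (u,v) = (3.33, 0), which is not an integer point.
(u,v)=(3,0): 3·3+5·0=9≤10, 4·3+6·0=12≤15, objective 12.
(u,v)=(2,0): 3·2+5·0=6≤10, 4·2+6·0=8≤15, objective 8.
Maximum is 12 at (u,v)=(3,0).

12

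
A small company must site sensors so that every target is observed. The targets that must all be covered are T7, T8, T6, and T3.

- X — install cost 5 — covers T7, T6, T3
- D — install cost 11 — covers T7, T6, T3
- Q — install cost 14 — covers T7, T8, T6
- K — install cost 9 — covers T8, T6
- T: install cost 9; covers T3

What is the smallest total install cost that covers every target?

14

Choose X and K: together they cover T7, T8, T6, T3 — every target.
Total install cost: 5 + 9 = 14.
No cover costs less than 14.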